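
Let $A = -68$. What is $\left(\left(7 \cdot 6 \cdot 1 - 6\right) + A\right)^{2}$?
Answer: $1024$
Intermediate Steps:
$\left(\left(7 \cdot 6 \cdot 1 - 6\right) + A\right)^{2} = \left(\left(7 \cdot 6 \cdot 1 - 6\right) - 68\right)^{2} = \left(\left(7 \cdot 6 - 6\right) - 68\right)^{2} = \left(\left(42 - 6\right) - 68\right)^{2} = \left(36 - 68\right)^{2} = \left(-32\right)^{2} = 1024$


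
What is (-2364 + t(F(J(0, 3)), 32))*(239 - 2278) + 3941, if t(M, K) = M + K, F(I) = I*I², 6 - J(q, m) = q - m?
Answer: 3272458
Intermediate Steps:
J(q, m) = 6 + m - q (J(q, m) = 6 - (q - m) = 6 + (m - q) = 6 + m - q)
F(I) = I³
t(M, K) = K + M
(-2364 + t(F(J(0, 3)), 32))*(239 - 2278) + 3941 = (-2364 + (32 + (6 + 3 - 1*0)³))*(239 - 2278) + 3941 = (-2364 + (32 + (6 + 3 + 0)³))*(-2039) + 3941 = (-2364 + (32 + 9³))*(-2039) + 3941 = (-2364 + (32 + 729))*(-2039) + 3941 = (-2364 + 761)*(-2039) + 3941 = -1603*(-2039) + 3941 = 3268517 + 3941 = 3272458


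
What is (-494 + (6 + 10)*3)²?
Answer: 198916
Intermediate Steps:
(-494 + (6 + 10)*3)² = (-494 + 16*3)² = (-494 + 48)² = (-446)² = 198916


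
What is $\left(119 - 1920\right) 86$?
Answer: $-154886$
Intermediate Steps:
$\left(119 - 1920\right) 86 = \left(-1801\right) 86 = -154886$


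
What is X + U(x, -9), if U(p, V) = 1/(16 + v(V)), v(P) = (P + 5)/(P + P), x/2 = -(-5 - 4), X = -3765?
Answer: -549681/146 ≈ -3764.9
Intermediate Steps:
x = 18 (x = 2*(-(-5 - 4)) = 2*(-1*(-9)) = 2*9 = 18)
v(P) = (5 + P)/(2*P) (v(P) = (5 + P)/((2*P)) = (5 + P)*(1/(2*P)) = (5 + P)/(2*P))
U(p, V) = 1/(16 + (5 + V)/(2*V))
X + U(x, -9) = -3765 + 2*(-9)/(5 + 33*(-9)) = -3765 + 2*(-9)/(5 - 297) = -3765 + 2*(-9)/(-292) = -3765 + 2*(-9)*(-1/292) = -3765 + 9/146 = -549681/146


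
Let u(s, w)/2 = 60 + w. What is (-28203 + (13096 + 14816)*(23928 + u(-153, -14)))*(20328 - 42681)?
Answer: -14985854381061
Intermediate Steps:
u(s, w) = 120 + 2*w (u(s, w) = 2*(60 + w) = 120 + 2*w)
(-28203 + (13096 + 14816)*(23928 + u(-153, -14)))*(20328 - 42681) = (-28203 + (13096 + 14816)*(23928 + (120 + 2*(-14))))*(20328 - 42681) = (-28203 + 27912*(23928 + (120 - 28)))*(-22353) = (-28203 + 27912*(23928 + 92))*(-22353) = (-28203 + 27912*24020)*(-22353) = (-28203 + 670446240)*(-22353) = 670418037*(-22353) = -14985854381061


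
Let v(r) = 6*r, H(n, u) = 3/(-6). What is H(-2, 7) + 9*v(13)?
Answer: 1403/2 ≈ 701.50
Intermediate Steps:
H(n, u) = -½ (H(n, u) = 3*(-⅙) = -½)
H(-2, 7) + 9*v(13) = -½ + 9*(6*13) = -½ + 9*78 = -½ + 702 = 1403/2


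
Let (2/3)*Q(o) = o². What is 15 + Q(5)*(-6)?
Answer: -210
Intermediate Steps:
Q(o) = 3*o²/2
15 + Q(5)*(-6) = 15 + ((3/2)*5²)*(-6) = 15 + ((3/2)*25)*(-6) = 15 + (75/2)*(-6) = 15 - 225 = -210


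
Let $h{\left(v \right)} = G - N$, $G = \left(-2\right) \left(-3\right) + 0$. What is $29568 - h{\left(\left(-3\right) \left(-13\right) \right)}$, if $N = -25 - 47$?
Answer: $29490$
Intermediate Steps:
$G = 6$ ($G = 6 + 0 = 6$)
$N = -72$ ($N = -25 - 47 = -72$)
$h{\left(v \right)} = 78$ ($h{\left(v \right)} = 6 - -72 = 6 + 72 = 78$)
$29568 - h{\left(\left(-3\right) \left(-13\right) \right)} = 29568 - 78 = 29490$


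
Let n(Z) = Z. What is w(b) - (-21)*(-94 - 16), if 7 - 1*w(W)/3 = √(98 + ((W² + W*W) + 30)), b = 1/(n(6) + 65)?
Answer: -2289 - 15*√25810/71 ≈ -2322.9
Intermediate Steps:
b = 1/71 (b = 1/(6 + 65) = 1/71 ≈ 0.014085)
w(W) = 21 - 3*√(128 + 2*W²) (w(W) = 21 - 3*√(98 + ((W² + W*W) + 30)) = 21 - 3*√(98 + ((W² + W²) + 30)) = 21 - 3*√(98 + (2*W² + 30)) = 21 - 3*√(98 + (30 + 2*W²)) = 21 - 3*√(128 + 2*W²))
w(b) - (-21)*(-94 - 16) = (21 - 3*√(128 + 2*(1/71)²)) - (-21)*(-94 - 16) = (21 - 3*√(128 + 2*(1/5041))) - (-21)*(-110) = (21 - 3*√(128 + 2/5041)) - 1*2310 = (21 - 15*√25810/71) - 2310 = -2289 - 15*√25810/71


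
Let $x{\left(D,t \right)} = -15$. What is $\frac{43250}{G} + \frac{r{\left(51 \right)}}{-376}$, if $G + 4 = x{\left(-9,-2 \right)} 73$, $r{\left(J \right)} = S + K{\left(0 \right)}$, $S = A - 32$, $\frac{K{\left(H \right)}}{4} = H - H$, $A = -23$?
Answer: $- \frac{16201555}{413224} \approx -39.208$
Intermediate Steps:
$K{\left(H \right)} = 0$ ($K{\left(H \right)} = 4 \left(H - H\right) = 4 \cdot 0 = 0$)
$S = -55$ ($S = -23 - 32 = -55$)
$r{\left(J \right)} = -55$ ($r{\left(J \right)} = -55 + 0 = -55$)
$G = -1099$ ($G = -4 - 1095 = -1099$)
$\frac{43250}{G} + \frac{r{\left(51 \right)}}{-376} = \frac{43250}{-1099} - \frac{55}{-376} = 43250 \left(- \frac{1}{1099}\right) - - \frac{55}{376} = - \frac{43250}{1099} + \frac{55}{376} = - \frac{16201555}{413224}$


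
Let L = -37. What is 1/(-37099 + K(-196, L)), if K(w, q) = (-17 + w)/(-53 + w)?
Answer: -83/3079146 ≈ -2.6956e-5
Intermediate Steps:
K(w, q) = (-17 + w)/(-53 + w)
1/(-37099 + K(-196, L)) = 1/(-37099 + (-17 - 196)/(-53 - 196)) = 1/(-37099 - 213/(-249)) = 1/(-37099 - 1/249*(-213)) = 1/(-37099 + 71/83) = 1/(-3079146/83) = -83/3079146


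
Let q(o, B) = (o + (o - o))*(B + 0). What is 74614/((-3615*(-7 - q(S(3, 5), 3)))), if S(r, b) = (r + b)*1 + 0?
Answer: 74614/112065 ≈ 0.66581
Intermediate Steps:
S(r, b) = b + r (S(r, b) = (b + r)*1 + 0 = (b + r) + 0 = b + r)
q(o, B) = B*o (q(o, B) = (o + 0)*B = o*B = B*o)
74614/((-3615*(-7 - q(S(3, 5), 3)))) = 74614/((-3615*(-7 - 3*(5 + 3)))) = 74614/((-3615*(-7 - 3*8))) = 74614/((-3615*(-7 - 1*24))) = 74614/((-3615*(-7 - 24))) = 74614/((-3615*(-31))) = 74614/112065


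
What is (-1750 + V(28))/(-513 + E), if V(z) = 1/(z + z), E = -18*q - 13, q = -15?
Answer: 97999/14336 ≈ 6.8359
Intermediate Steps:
E = 257 (E = -18*(-15) - 13 = 270 - 13 = 257)
V(z) = 1/(2*z)
(-1750 + V(28))/(-513 + E) = (-1750 + (1/2)/28)/(-513 + 257) = (-1750 + (1/2)*(1/28))/(-256) = (-1750 + 1/56)*(-1/256) = -97999/56*(-1/256) = 97999/14336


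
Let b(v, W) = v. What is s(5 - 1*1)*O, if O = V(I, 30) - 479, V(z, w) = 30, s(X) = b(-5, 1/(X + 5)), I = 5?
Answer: 2245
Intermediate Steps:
s(X) = -5
O = -449 (O = 30 - 479 = -449)
s(5 - 1*1)*O = -5*(-449) = 2245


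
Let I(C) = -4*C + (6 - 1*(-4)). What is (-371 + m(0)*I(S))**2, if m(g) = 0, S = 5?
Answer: 137641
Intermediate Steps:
I(C) = 10 - 4*C (I(C) = -4*C + (6 + 4) = -4*C + 10 = 10 - 4*C)
(-371 + m(0)*I(S))**2 = (-371 + 0*(10 - 4*5))**2 = (-371 + 0*(10 - 20))**2 = (-371 + 0*(-10))**2 = (-371 + 0)**2 = (-371)**2 = 137641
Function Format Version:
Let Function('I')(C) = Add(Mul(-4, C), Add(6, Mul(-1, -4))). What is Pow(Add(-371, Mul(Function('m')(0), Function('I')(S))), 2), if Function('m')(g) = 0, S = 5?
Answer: 137641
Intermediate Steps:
Function('I')(C) = Add(10, Mul(-4, C)) (Function('I')(C) = Add(Mul(-4, C), Add(6, 4)) = Add(Mul(-4, C), 10) = Add(10, Mul(-4, C)))
Pow(Add(-371, Mul(Function('m')(0), Function('I')(S))), 2) = Pow(Add(-371, Mul(0, Add(10, Mul(-4, 5)))), 2) = Pow(Add(-371, Mul(0, Add(10, -20))), 2) = Pow(Add(-371, Mul(0, -10)), 2) = Pow(Add(-371, 0), 2) = Pow(-371, 2) = 137641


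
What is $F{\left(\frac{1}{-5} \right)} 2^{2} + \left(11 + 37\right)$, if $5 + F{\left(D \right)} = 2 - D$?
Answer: $\frac{184}{5} \approx 36.8$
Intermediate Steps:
$F{\left(D \right)} = -3 - D$ ($F{\left(D \right)} = -5 - \left(-2 + D\right) = -3 - D$)
$F{\left(\frac{1}{-5} \right)} 2^{2} + \left(11 + 37\right) = \left(-3 - \frac{1}{-5}\right) 2^{2} + \left(11 + 37\right) = \left(-3 - - \frac{1}{5}\right) 4 + 48 = \left(-3 + \frac{1}{5}\right) 4 + 48 = \left(- \frac{14}{5}\right) 4 + 48 = - \frac{56}{5} + 48 = \frac{184}{5}$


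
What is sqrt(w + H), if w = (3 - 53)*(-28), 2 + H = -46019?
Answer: I*sqrt(44621) ≈ 211.24*I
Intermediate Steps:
H = -46021 (H = -2 - 46019 = -46021)
w = 1400 (w = -50*(-28) = 1400)
sqrt(w + H) = sqrt(1400 - 46021) = sqrt(-44621) = I*sqrt(44621)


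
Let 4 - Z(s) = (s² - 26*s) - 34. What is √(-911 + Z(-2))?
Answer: I*√929 ≈ 30.479*I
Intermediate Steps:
Z(s) = 38 - s² + 26*s (Z(s) = 4 - ((s² - 26*s) - 34) = 4 - (-34 + s² - 26*s) = 4 + (34 - s² + 26*s) = 38 - s² + 26*s)
√(-911 + Z(-2)) = √(-911 + (38 - 1*(-2)² + 26*(-2))) = √(-911 + (38 - 1*4 - 52)) = √(-911 + (38 - 4 - 52)) = √(-911 - 18) = √(-929) = I*√929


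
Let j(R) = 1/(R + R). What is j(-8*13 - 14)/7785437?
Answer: -1/1837363132 ≈ -5.4426e-10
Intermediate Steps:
j(R) = 1/(2*R)
j(-8*13 - 14)/7785437 = (1/(2*(-8*13 - 14)))/7785437 = (1/(2*(-104 - 14)))*(1/7785437) = ((½)/(-118))*(1/7785437) = ((½)*(-1/118))*(1/7785437) = -1/236*1/7785437 = -1/1837363132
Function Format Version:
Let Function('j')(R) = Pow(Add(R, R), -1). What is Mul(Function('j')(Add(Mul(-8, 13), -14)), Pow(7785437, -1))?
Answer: Rational(-1, 1837363132) ≈ -5.4426e-10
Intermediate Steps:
Function('j')(R) = Mul(Rational(1, 2), Pow(R, -1)) (Function('j')(R) = Pow(Mul(2, R), -1) = Mul(Rational(1, 2), Pow(R, -1)))
Mul(Function('j')(Add(Mul(-8, 13), -14)), Pow(7785437, -1)) = Mul(Mul(Rational(1, 2), Pow(Add(Mul(-8, 13), -14), -1)), Pow(7785437, -1)) = Mul(Mul(Rational(1, 2), Pow(Add(-104, -14), -1)), Rational(1, 7785437)) = Mul(Mul(Rational(1, 2), Pow(-118, -1)), Rational(1, 7785437)) = Mul(Mul(Rational(1, 2), Rational(-1, 118)), Rational(1, 7785437)) = Mul(Rational(-1, 236), Rational(1, 7785437)) = Rational(-1, 1837363132)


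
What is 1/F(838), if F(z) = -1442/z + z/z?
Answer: -419/302 ≈ -1.3874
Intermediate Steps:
F(z) = 1 - 1442/z (F(z) = -1442/z + 1 = 1 - 1442/z)
1/F(838) = 1/((-1442 + 838)/838) = 1/((1/838)*(-604)) = 1/(-302/419) = -419/302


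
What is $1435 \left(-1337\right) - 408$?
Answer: $-1919003$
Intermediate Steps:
$1435 \left(-1337\right) - 408 = -1918595 - 408 = -1919003$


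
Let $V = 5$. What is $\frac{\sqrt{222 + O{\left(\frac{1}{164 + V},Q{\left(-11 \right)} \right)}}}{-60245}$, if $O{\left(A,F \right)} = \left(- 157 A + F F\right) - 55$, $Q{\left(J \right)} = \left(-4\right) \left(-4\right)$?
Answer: $- \frac{\sqrt{71330}}{783185} \approx -0.00034101$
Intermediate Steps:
$Q{\left(J \right)} = 16$
$O{\left(A,F \right)} = -55 + F^{2} - 157 A$ ($O{\left(A,F \right)} = \left(- 157 A + F^{2}\right) - 55 = \left(F^{2} - 157 A\right) - 55 = -55 + F^{2} - 157 A$)
$\frac{\sqrt{222 + O{\left(\frac{1}{164 + V},Q{\left(-11 \right)} \right)}}}{-60245} = \frac{\sqrt{222 - \left(55 - 256 + \frac{157}{164 + 5}\right)}}{-60245} = \sqrt{222 - \left(-201 + \frac{157}{169}\right)} \left(- \frac{1}{60245}\right) = \sqrt{222 - - \frac{33812}{169}} \left(- \frac{1}{60245}\right) = \sqrt{222 + \frac{33812}{169}} \left(- \frac{1}{60245}\right) = \sqrt{\frac{71330}{169}} \left(- \frac{1}{60245}\right) = \frac{\sqrt{71330}}{13} \left(- \frac{1}{60245}\right) = - \frac{\sqrt{71330}}{783185}$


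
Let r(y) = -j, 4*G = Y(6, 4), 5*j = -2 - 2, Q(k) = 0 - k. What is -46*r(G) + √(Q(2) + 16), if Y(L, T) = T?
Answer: -184/5 + √14 ≈ -33.058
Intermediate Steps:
Q(k) = -k
j = -⅘ (j = (-2 - 2)/5 = (⅕)*(-4) = -⅘ ≈ -0.80000)
G = 1 (G = (¼)*4 = 1)
r(y) = ⅘ (r(y) = -1*(-⅘) = ⅘)
-46*r(G) + √(Q(2) + 16) = -46*⅘ + √(-1*2 + 16) = -184/5 + √(-2 + 16) = -184/5 + √14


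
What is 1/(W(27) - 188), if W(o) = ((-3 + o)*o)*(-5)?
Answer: -1/3428 ≈ -0.00029172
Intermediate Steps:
W(o) = -5*o*(-3 + o) (W(o) = (o*(-3 + o))*(-5) = -5*o*(-3 + o))
1/(W(27) - 188) = 1/(5*27*(3 - 1*27) - 188) = 1/(5*27*(3 - 27) - 188) = 1/(5*27*(-24) - 188) = 1/(-3240 - 188) = 1/(-3428) = -1/3428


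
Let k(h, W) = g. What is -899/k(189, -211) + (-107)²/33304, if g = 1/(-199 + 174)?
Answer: 748518849/33304 ≈ 22475.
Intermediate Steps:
g = -1/25 (g = 1/(-25) = -1/25 ≈ -0.040000)
k(h, W) = -1/25
-899/k(189, -211) + (-107)²/33304 = -899/(-1/25) + (-107)²/33304 = -899*(-25) + 11449*(1/33304) = 22475 + 11449/33304 = 748518849/33304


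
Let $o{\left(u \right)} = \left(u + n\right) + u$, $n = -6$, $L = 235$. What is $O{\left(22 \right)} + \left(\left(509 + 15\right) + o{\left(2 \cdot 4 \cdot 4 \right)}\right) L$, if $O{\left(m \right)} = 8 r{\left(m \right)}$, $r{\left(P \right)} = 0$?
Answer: $136770$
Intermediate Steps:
$o{\left(u \right)} = -6 + 2 u$ ($o{\left(u \right)} = \left(u - 6\right) + u = \left(-6 + u\right) + u = -6 + 2 u$)
$O{\left(m \right)} = 0$ ($O{\left(m \right)} = 8 \cdot 0 = 0$)
$O{\left(22 \right)} + \left(\left(509 + 15\right) + o{\left(2 \cdot 4 \cdot 4 \right)}\right) L = 0 + \left(\left(509 + 15\right) - \left(6 - 2 \cdot 2 \cdot 4 \cdot 4\right)\right) 235 = 0 + \left(524 - \left(6 - 2 \cdot 8 \cdot 4\right)\right) 235 = 0 + \left(524 + \left(-6 + 2 \cdot 32\right)\right) 235 = 0 + \left(524 + \left(-6 + 64\right)\right) 235 = 0 + \left(524 + 58\right) 235 = 0 + 582 \cdot 235 = 0 + 136770 = 136770$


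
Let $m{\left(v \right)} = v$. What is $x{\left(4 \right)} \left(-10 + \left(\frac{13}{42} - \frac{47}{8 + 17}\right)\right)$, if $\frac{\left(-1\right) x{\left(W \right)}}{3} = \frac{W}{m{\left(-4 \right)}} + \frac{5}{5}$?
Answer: $0$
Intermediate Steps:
$x{\left(W \right)} = -3 + \frac{3 W}{4}$ ($x{\left(W \right)} = - 3 \left(\frac{W}{-4} + \frac{5}{5}\right) = - 3 \left(W \left(- \frac{1}{4}\right) + 5 \cdot \frac{1}{5}\right) = - 3 \left(- \frac{W}{4} + 1\right) = - 3 \left(1 - \frac{W}{4}\right) = -3 + \frac{3 W}{4}$)
$x{\left(4 \right)} \left(-10 + \left(\frac{13}{42} - \frac{47}{8 + 17}\right)\right) = \left(-3 + \frac{3}{4} \cdot 4\right) \left(-10 + \left(\frac{13}{42} - \frac{47}{8 + 17}\right)\right) = \left(-3 + 3\right) \left(-10 + \left(13 \cdot \frac{1}{42} - \frac{47}{25}\right)\right) = 0 \left(-10 + \left(\frac{13}{42} - \frac{47}{25}\right)\right) = 0 \left(-10 - \frac{1649}{1050}\right) = 0 \left(- \frac{12149}{1050}\right) = 0$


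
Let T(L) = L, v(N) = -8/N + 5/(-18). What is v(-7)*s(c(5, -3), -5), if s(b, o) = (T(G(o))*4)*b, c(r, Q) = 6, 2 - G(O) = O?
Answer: 436/3 ≈ 145.33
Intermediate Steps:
v(N) = -5/18 - 8/N (v(N) = -8/N + 5*(-1/18) = -8/N - 5/18 = -5/18 - 8/N)
G(O) = 2 - O
s(b, o) = b*(8 - 4*o) (s(b, o) = ((2 - o)*4)*b = (8 - 4*o)*b = b*(8 - 4*o))
v(-7)*s(c(5, -3), -5) = (-5/18 - 8/(-7))*(4*6*(2 - 1*(-5))) = (-5/18 - 8*(-⅐))*(4*6*(2 + 5)) = (-5/18 + 8/7)*(4*6*7) = (109/126)*168 = 436/3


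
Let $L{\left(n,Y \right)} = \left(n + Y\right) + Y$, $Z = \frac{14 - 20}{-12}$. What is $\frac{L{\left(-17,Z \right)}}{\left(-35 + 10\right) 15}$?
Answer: $\frac{16}{375} \approx 0.042667$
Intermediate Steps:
$Z = \frac{1}{2}$ ($Z = \left(-6\right) \left(- \frac{1}{12}\right) = \frac{1}{2} \approx 0.5$)
$L{\left(n,Y \right)} = n + 2 Y$ ($L{\left(n,Y \right)} = \left(Y + n\right) + Y = n + 2 Y$)
$\frac{L{\left(-17,Z \right)}}{\left(-35 + 10\right) 15} = \frac{-17 + 2 \cdot \frac{1}{2}}{\left(-35 + 10\right) 15} = \frac{-17 + 1}{\left(-25\right) 15} = - \frac{16}{-375} = \left(-16\right) \left(- \frac{1}{375}\right) = \frac{16}{375}$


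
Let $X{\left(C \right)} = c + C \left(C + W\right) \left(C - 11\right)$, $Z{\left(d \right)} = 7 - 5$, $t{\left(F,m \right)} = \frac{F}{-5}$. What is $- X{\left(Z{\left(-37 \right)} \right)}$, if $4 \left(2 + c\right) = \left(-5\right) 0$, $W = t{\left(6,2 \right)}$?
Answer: $\frac{82}{5} \approx 16.4$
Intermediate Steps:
$t{\left(F,m \right)} = - \frac{F}{5}$ ($t{\left(F,m \right)} = F \left(- \frac{1}{5}\right) = - \frac{F}{5}$)
$W = - \frac{6}{5}$ ($W = \left(- \frac{1}{5}\right) 6 = - \frac{6}{5} \approx -1.2$)
$c = -2$ ($c = -2 + \frac{\left(-5\right) 0}{4} = -2 + \frac{1}{4} \cdot 0 = -2 + 0 = -2$)
$Z{\left(d \right)} = 2$
$X{\left(C \right)} = -2 + C \left(-11 + C\right) \left(- \frac{6}{5} + C\right)$ ($X{\left(C \right)} = -2 + C \left(C - \frac{6}{5}\right) \left(C - 11\right) = -2 + C \left(- \frac{6}{5} + C\right) \left(-11 + C\right) = -2 + C \left(-11 + C\right) \left(- \frac{6}{5} + C\right)$)
$- X{\left(Z{\left(-37 \right)} \right)} = - (-2 + 2^{3} - \frac{61 \cdot 2^{2}}{5} + \frac{66}{5} \cdot 2) = - (-2 + 8 - \frac{244}{5} + \frac{132}{5}) = \left(-1\right) \left(- \frac{82}{5}\right) = \frac{82}{5}$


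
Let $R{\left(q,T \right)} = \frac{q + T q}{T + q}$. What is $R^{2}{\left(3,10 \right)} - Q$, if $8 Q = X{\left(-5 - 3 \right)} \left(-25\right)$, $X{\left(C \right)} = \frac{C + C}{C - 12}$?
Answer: $\frac{3023}{338} \approx 8.9438$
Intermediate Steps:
$R{\left(q,T \right)} = \frac{q + T q}{T + q}$
$X{\left(C \right)} = \frac{2 C}{-12 + C}$
$Q = - \frac{5}{2}$ ($Q = \frac{\frac{2 \left(-5 - 3\right)}{-12 - 8} \left(-25\right)}{8} = \frac{2 \left(-8\right) \frac{1}{-12 - 8} \left(-25\right)}{8} = \frac{2 \left(-8\right) \frac{1}{-20} \left(-25\right)}{8} = \frac{2 \left(-8\right) \left(- \frac{1}{20}\right) \left(-25\right)}{8} = \frac{\frac{4}{5} \left(-25\right)}{8} = \frac{1}{8} \left(-20\right) = - \frac{5}{2} \approx -2.5$)
$R^{2}{\left(3,10 \right)} - Q = \left(\frac{3 \left(1 + 10\right)}{10 + 3}\right)^{2} - - \frac{5}{2} = \left(3 \cdot \frac{1}{13} \cdot 11\right)^{2} + \frac{5}{2} = \left(\frac{33}{13}\right)^{2} + \frac{5}{2} = \frac{1089}{169} + \frac{5}{2} = \frac{3023}{338}$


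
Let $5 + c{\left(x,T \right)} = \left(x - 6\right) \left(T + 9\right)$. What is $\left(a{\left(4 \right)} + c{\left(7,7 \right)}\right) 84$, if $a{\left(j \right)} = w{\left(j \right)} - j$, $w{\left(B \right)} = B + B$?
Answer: $1260$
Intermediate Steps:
$w{\left(B \right)} = 2 B$
$c{\left(x,T \right)} = -5 + \left(-6 + x\right) \left(9 + T\right)$ ($c{\left(x,T \right)} = -5 + \left(x - 6\right) \left(T + 9\right) = -5 + \left(-6 + x\right) \left(9 + T\right)$)
$a{\left(j \right)} = j$ ($a{\left(j \right)} = 2 j - j = j$)
$\left(a{\left(4 \right)} + c{\left(7,7 \right)}\right) 84 = \left(4 + \left(-59 - 42 + 9 \cdot 7 + 7 \cdot 7\right)\right) 84 = \left(4 + \left(-59 - 42 + 63 + 49\right)\right) 84 = \left(4 + 11\right) 84 = 15 \cdot 84 = 1260$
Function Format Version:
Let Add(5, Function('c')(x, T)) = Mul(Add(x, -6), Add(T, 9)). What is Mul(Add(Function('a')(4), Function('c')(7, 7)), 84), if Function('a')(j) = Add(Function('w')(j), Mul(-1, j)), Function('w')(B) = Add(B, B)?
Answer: 1260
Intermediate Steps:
Function('w')(B) = Mul(2, B)
Function('c')(x, T) = Add(-5, Mul(Add(-6, x), Add(9, T))) (Function('c')(x, T) = Add(-5, Mul(Add(x, -6), Add(T, 9))) = Add(-5, Mul(Add(-6, x), Add(9, T))))
Function('a')(j) = j (Function('a')(j) = Add(Mul(2, j), Mul(-1, j)) = j)
Mul(Add(Function('a')(4), Function('c')(7, 7)), 84) = Mul(Add(4, Add(-59, Mul(-6, 7), Mul(9, 7), Mul(7, 7))), 84) = Mul(Add(4, Add(-59, -42, 63, 49)), 84) = Mul(Add(4, 11), 84) = Mul(15, 84) = 1260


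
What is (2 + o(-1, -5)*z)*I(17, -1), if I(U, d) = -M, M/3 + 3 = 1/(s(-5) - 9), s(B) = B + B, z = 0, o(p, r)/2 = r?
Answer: 348/19 ≈ 18.316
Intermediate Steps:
o(p, r) = 2*r
s(B) = 2*B
M = -174/19 (M = -9 + 3/(2*(-5) - 9) = -9 + 3/(-10 - 9) = -9 + 3/(-19) = -9 + 3*(-1/19) = -9 - 3/19 = -174/19 ≈ -9.1579)
I(U, d) = 174/19 (I(U, d) = -1*(-174/19) = 174/19)
(2 + o(-1, -5)*z)*I(17, -1) = (2 + (2*(-5))*0)*(174/19) = (2 - 10*0)*(174/19) = (2 + 0)*(174/19) = 2*(174/19) = 348/19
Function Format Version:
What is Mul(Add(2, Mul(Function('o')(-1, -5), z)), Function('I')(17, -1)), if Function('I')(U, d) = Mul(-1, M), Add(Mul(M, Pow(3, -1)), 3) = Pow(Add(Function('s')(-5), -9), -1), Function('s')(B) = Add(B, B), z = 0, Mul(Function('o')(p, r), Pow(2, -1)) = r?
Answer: Rational(348, 19) ≈ 18.316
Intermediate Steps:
Function('o')(p, r) = Mul(2, r)
Function('s')(B) = Mul(2, B)
M = Rational(-174, 19) (M = Add(-9, Mul(3, Pow(Add(Mul(2, -5), -9), -1))) = Add(-9, Mul(3, Pow(Add(-10, -9), -1))) = Add(-9, Mul(3, Pow(-19, -1))) = Add(-9, Mul(3, Rational(-1, 19))) = Add(-9, Rational(-3, 19)) = Rational(-174, 19) ≈ -9.1579)
Function('I')(U, d) = Rational(174, 19) (Function('I')(U, d) = Mul(-1, Rational(-174, 19)) = Rational(174, 19))
Mul(Add(2, Mul(Function('o')(-1, -5), z)), Function('I')(17, -1)) = Mul(Add(2, Mul(Mul(2, -5), 0)), Rational(174, 19)) = Mul(Add(2, Mul(-10, 0)), Rational(174, 19)) = Mul(Add(2, 0), Rational(174, 19)) = Mul(2, Rational(174, 19)) = Rational(348, 19)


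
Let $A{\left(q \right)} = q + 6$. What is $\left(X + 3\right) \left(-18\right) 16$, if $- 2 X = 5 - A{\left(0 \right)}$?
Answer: $-1008$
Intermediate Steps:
$A{\left(q \right)} = 6 + q$
$X = \frac{1}{2}$ ($X = - \frac{5 - \left(6 + 0\right)}{2} = - \frac{5 - 6}{2} = \left(- \frac{1}{2}\right) \left(-1\right) = \frac{1}{2} \approx 0.5$)
$\left(X + 3\right) \left(-18\right) 16 = \left(\frac{1}{2} + 3\right) \left(-18\right) 16 = \frac{7}{2} \left(-18\right) 16 = \left(-63\right) 16 = -1008$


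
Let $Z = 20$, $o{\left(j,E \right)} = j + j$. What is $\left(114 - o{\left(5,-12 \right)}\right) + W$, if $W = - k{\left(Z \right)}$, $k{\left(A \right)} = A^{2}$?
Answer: $-296$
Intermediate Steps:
$o{\left(j,E \right)} = 2 j$
$W = -400$ ($W = - 20^{2} = \left(-1\right) 400 = -400$)
$\left(114 - o{\left(5,-12 \right)}\right) + W = \left(114 - 2 \cdot 5\right) - 400 = \left(114 - 10\right) - 400 = 104 - 400 = -296$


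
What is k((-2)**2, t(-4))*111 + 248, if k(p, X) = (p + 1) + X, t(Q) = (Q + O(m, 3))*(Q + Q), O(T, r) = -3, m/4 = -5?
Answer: 7019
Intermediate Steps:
m = -20 (m = 4*(-5) = -20)
t(Q) = 2*Q*(-3 + Q) (t(Q) = (Q - 3)*(Q + Q) = (-3 + Q)*(2*Q) = 2*Q*(-3 + Q))
k(p, X) = 1 + X + p (k(p, X) = (1 + p) + X = 1 + X + p)
k((-2)**2, t(-4))*111 + 248 = (1 + 2*(-4)*(-3 - 4) + (-2)**2)*111 + 248 = (1 + 2*(-4)*(-7) + 4)*111 + 248 = (1 + 56 + 4)*111 + 248 = 61*111 + 248 = 6771 + 248 = 7019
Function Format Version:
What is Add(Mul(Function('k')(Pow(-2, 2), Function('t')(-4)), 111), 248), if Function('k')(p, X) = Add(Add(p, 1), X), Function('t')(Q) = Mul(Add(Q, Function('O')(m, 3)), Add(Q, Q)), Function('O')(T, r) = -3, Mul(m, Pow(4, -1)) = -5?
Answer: 7019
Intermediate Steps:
m = -20 (m = Mul(4, -5) = -20)
Function('t')(Q) = Mul(2, Q, Add(-3, Q)) (Function('t')(Q) = Mul(Add(Q, -3), Add(Q, Q)) = Mul(Add(-3, Q), Mul(2, Q)) = Mul(2, Q, Add(-3, Q)))
Function('k')(p, X) = Add(1, X, p) (Function('k')(p, X) = Add(Add(1, p), X) = Add(1, X, p))
Add(Mul(Function('k')(Pow(-2, 2), Function('t')(-4)), 111), 248) = Add(Mul(Add(1, Mul(2, -4, Add(-3, -4)), Pow(-2, 2)), 111), 248) = Add(Mul(Add(1, Mul(2, -4, -7), 4), 111), 248) = Add(Mul(Add(1, 56, 4), 111), 248) = Add(Mul(61, 111), 248) = Add(6771, 248) = 7019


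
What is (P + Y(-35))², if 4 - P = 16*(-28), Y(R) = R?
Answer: 173889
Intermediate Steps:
P = 452 (P = 4 - 16*(-28) = 4 - 1*(-448) = 4 + 448 = 452)
(P + Y(-35))² = (452 - 35)² = 417² = 173889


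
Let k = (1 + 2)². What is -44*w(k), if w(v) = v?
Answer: -396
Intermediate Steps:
k = 9 (k = 3² = 9)
-44*w(k) = -44*9 = -396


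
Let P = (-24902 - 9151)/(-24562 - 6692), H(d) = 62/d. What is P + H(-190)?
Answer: 755387/989710 ≈ 0.76324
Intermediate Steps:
P = 11351/10418 (P = -34053/(-31254) = -34053*(-1/31254) = 11351/10418 ≈ 1.0896)
P + H(-190) = 11351/10418 + 62/(-190) = 11351/10418 + 62*(-1/190) = 11351/10418 - 31/95 = 755387/989710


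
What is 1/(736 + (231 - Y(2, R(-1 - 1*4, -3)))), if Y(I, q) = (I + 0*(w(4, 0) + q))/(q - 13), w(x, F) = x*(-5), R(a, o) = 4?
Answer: 9/8705 ≈ 0.0010339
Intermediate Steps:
w(x, F) = -5*x
Y(I, q) = I/(-13 + q) (Y(I, q) = (I + 0*(-5*4 + q))/(q - 13) = (I + 0*(-20 + q))/(-13 + q) = (I + 0)/(-13 + q) = I/(-13 + q))
1/(736 + (231 - Y(2, R(-1 - 1*4, -3)))) = 1/(736 + (231 - 2/(-13 + 4))) = 1/(736 + (231 - 2/(-9))) = 1/(736 + (231 - 2*(-1)/9)) = 1/(736 + (231 - 1*(-2/9))) = 1/(736 + (231 + 2/9)) = 1/(736 + 2081/9) = 1/(8705/9) = 9/8705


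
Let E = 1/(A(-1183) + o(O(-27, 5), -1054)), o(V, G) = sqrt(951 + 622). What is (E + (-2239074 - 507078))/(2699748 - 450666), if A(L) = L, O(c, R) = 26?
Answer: -295299216955/241848285624 - sqrt(13)/285820701192 ≈ -1.2210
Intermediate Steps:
o(V, G) = 11*sqrt(13) (o(V, G) = sqrt(1573) = 11*sqrt(13))
E = 1/(-1183 + 11*sqrt(13)) ≈ -0.00087463
(E + (-2239074 - 507078))/(2699748 - 450666) = ((-91/107532 - 11*sqrt(13)/1397916) + (-2239074 - 507078))/(2699748 - 450666) = ((-91/107532 - 11*sqrt(13)/1397916) - 2746152)/2249082 = (-295299216955/107532 - 11*sqrt(13)/1397916)*(1/2249082) = -295299216955/241848285624 - sqrt(13)/285820701192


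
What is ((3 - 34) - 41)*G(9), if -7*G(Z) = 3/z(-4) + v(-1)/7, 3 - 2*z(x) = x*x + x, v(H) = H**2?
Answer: -264/49 ≈ -5.3878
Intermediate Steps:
z(x) = 3/2 - x/2 - x**2/2 (z(x) = 3/2 - (x*x + x)/2 = 3/2 - (x**2 + x)/2 = 3/2 - (x + x**2)/2 = 3/2 + (-x/2 - x**2/2) = 3/2 - x/2 - x**2/2)
G(Z) = 11/147 (G(Z) = -(3/(3/2 - 1/2*(-4) - 1/2*(-4)**2) + (-1)**2/7)/7 = -(3/(3/2 + 2 - 1/2*16) + 1*(1/7))/7 = -(3/(3/2 + 2 - 8) + 1/7)/7 = -(3/(-9/2) + 1/7)/7 = -(3*(-2/9) + 1/7)/7 = -(-2/3 + 1/7)/7 = -1/7*(-11/21) = 11/147)
((3 - 34) - 41)*G(9) = ((3 - 34) - 41)*(11/147) = (-31 - 41)*(11/147) = -72*11/147 = -264/49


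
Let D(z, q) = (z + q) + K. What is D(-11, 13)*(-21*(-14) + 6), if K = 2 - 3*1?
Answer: 300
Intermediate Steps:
K = -1 (K = 2 - 3 = -1)
D(z, q) = -1 + q + z (D(z, q) = (z + q) - 1 = (q + z) - 1 = -1 + q + z)
D(-11, 13)*(-21*(-14) + 6) = (-1 + 13 - 11)*(-21*(-14) + 6) = 1*(294 + 6) = 1*300 = 300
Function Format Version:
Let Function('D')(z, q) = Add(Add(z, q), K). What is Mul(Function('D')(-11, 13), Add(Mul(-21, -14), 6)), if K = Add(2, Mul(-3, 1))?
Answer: 300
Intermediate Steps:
K = -1 (K = Add(2, -3) = -1)
Function('D')(z, q) = Add(-1, q, z) (Function('D')(z, q) = Add(Add(z, q), -1) = Add(Add(q, z), -1) = Add(-1, q, z))
Mul(Function('D')(-11, 13), Add(Mul(-21, -14), 6)) = Mul(Add(-1, 13, -11), Add(Mul(-21, -14), 6)) = Mul(1, Add(294, 6)) = Mul(1, 300) = 300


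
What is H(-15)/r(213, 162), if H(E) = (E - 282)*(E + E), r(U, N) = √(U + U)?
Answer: 1485*√426/71 ≈ 431.69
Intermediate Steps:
r(U, N) = √2*√U (r(U, N) = √(2*U) = √2*√U)
H(E) = 2*E*(-282 + E) (H(E) = (-282 + E)*(2*E) = 2*E*(-282 + E))
H(-15)/r(213, 162) = (2*(-15)*(-282 - 15))/((√2*√213)) = (2*(-15)*(-297))/(√426) = 8910*(√426/426) = 1485*√426/71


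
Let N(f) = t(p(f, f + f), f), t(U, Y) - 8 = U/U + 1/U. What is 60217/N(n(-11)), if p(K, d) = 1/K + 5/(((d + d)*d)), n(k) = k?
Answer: -4998011/221 ≈ -22615.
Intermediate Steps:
p(K, d) = 1/K + 5/(2*d²) (p(K, d) = 1/K + 5/(((2*d)*d)) = 1/K + 5/((2*d²)) = 1/K + 5*(1/(2*d²)) = 1/K + 5/(2*d²))
t(U, Y) = 9 + 1/U (t(U, Y) = 8 + (U/U + 1/U) = 8 + (1 + 1/U) = 9 + 1/U)
N(f) = 9 + 1/(1/f + 5/(8*f²)) (N(f) = 9 + 1/(1/f + 5/(2*(f + f)²)) = 9 + 1/(1/f + 5/(2*(2*f)²)) = 9 + 1/(1/f + 5*(1/(4*f²))/2) = 9 + 1/(1/f + 5/(8*f²)))
60217/N(n(-11)) = 60217/(((45 + 8*(-11)² + 72*(-11))/(5 + 8*(-11)))) = 60217/(((45 + 8*121 - 792)/(5 - 88))) = 60217/(((45 + 968 - 792)/(-83))) = 60217/((-1/83*221)) = 60217/(-221/83) = 60217*(-83/221) = -4998011/221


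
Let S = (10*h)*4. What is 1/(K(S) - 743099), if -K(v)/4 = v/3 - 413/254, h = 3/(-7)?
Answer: -889/660588909 ≈ -1.3458e-6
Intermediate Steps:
h = -3/7 (h = 3*(-1/7) = -3/7 ≈ -0.42857)
S = -120/7 (S = (10*(-3/7))*4 = -30/7*4 = -120/7 ≈ -17.143)
K(v) = 826/127 - 4*v/3 (K(v) = -4*(v/3 - 413/254) = -4*(-413/254 + v/3) = 826/127 - 4*v/3)
1/(K(S) - 743099) = 1/((826/127 - 4/3*(-120/7)) - 743099) = 1/((826/127 + 160/7) - 743099) = 1/(26102/889 - 743099) = 1/(-660588909/889) = -889/660588909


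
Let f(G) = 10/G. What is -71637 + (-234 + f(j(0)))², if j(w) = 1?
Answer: -21461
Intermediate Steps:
-71637 + (-234 + f(j(0)))² = -71637 + (-234 + 10/1)² = -71637 + (-234 + 10*1)² = -71637 + (-234 + 10)² = -71637 + (-224)² = -71637 + 50176 = -21461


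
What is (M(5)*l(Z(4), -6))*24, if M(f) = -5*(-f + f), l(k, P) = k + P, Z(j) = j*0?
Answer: 0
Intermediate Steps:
Z(j) = 0
l(k, P) = P + k
M(f) = 0 (M(f) = -5*0 = 0)
(M(5)*l(Z(4), -6))*24 = (0*(-6 + 0))*24 = (0*(-6))*24 = 0*24 = 0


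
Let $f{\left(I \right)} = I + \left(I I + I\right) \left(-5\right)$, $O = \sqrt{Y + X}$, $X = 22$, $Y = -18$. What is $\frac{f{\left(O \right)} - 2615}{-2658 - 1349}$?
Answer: $\frac{2643}{4007} \approx 0.6596$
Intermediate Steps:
$O = 2$ ($O = \sqrt{-18 + 22} = \sqrt{4} = 2$)
$f{\left(I \right)} = - 5 I^{2} - 4 I$ ($f{\left(I \right)} = I + \left(I^{2} + I\right) \left(-5\right) = I + \left(I + I^{2}\right) \left(-5\right) = I - \left(5 I + 5 I^{2}\right) = - 5 I^{2} - 4 I$)
$\frac{f{\left(O \right)} - 2615}{-2658 - 1349} = \frac{\left(-1\right) 2 \left(4 + 5 \cdot 2\right) - 2615}{-2658 - 1349} = \frac{\left(-1\right) 2 \left(4 + 10\right) - 2615}{-4007} = \left(\left(-1\right) 2 \cdot 14 - 2615\right) \left(- \frac{1}{4007}\right) = \left(-28 - 2615\right) \left(- \frac{1}{4007}\right) = \left(-2643\right) \left(- \frac{1}{4007}\right) = \frac{2643}{4007}$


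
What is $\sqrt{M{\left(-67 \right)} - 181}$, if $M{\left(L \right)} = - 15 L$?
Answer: $2 \sqrt{206} \approx 28.705$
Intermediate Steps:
$\sqrt{M{\left(-67 \right)} - 181} = \sqrt{\left(-15\right) \left(-67\right) - 181} = \sqrt{1005 - 181} = \sqrt{824} = 2 \sqrt{206}$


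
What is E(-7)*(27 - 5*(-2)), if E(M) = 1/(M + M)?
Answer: -37/14 ≈ -2.6429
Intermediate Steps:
E(M) = 1/(2*M)
E(-7)*(27 - 5*(-2)) = ((1/2)/(-7))*(27 - 5*(-2)) = ((1/2)*(-1/7))*(27 + 10) = -1/14*37 = -37/14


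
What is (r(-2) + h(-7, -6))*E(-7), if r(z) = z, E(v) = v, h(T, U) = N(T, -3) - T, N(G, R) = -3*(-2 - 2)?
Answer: -119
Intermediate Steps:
N(G, R) = 12 (N(G, R) = -3*(-4) = 12)
h(T, U) = 12 - T
(r(-2) + h(-7, -6))*E(-7) = (-2 + (12 - 1*(-7)))*(-7) = (-2 + (12 + 7))*(-7) = (-2 + 19)*(-7) = 17*(-7) = -119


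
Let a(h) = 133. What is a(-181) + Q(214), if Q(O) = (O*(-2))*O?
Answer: -91459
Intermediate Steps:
Q(O) = -2*O² (Q(O) = (-2*O)*O = -2*O²)
a(-181) + Q(214) = 133 - 2*214² = 133 - 2*45796 = 133 - 91592 = -91459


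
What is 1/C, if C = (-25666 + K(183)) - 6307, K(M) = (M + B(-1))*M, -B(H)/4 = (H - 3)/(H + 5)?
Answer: 1/2248 ≈ 0.00044484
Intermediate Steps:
B(H) = -4*(-3 + H)/(5 + H) (B(H) = -4*(H - 3)/(H + 5) = -4*(-3 + H)/(5 + H))
K(M) = M*(4 + M) (K(M) = (M + 4*(3 - 1*(-1))/(5 - 1))*M = (M + 4*(3 + 1)/4)*M = (M + 4*(¼)*4)*M = (M + 4)*M = (4 + M)*M = M*(4 + M))
C = 2248 (C = (-25666 + 183*(4 + 183)) - 6307 = (-25666 + 183*187) - 6307 = (-25666 + 34221) - 6307 = 8555 - 6307 = 2248)
1/C = 1/2248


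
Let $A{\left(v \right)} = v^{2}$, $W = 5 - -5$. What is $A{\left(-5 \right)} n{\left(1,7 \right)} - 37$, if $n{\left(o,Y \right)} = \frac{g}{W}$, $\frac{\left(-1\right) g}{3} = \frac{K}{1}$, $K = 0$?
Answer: $-37$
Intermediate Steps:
$g = 0$ ($g = - 3 \cdot \frac{0}{1} = - 3 \cdot 0 \cdot 1 = \left(-3\right) 0 = 0$)
$W = 10$ ($W = 5 + 5 = 10$)
$n{\left(o,Y \right)} = 0$ ($n{\left(o,Y \right)} = \frac{0}{10} = 0 \cdot \frac{1}{10} = 0$)
$A{\left(-5 \right)} n{\left(1,7 \right)} - 37 = \left(-5\right)^{2} \cdot 0 - 37 = 25 \cdot 0 - 37 = 0 - 37 = -37$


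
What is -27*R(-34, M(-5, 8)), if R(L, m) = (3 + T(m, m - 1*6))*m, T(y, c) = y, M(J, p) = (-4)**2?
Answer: -8208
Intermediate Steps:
M(J, p) = 16
R(L, m) = m*(3 + m) (R(L, m) = (3 + m)*m = m*(3 + m))
-27*R(-34, M(-5, 8)) = -432*(3 + 16) = -432*19 = -27*304 = -8208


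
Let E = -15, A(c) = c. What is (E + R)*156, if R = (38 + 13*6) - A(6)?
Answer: 14820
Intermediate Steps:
R = 110 (R = (38 + 13*6) - 1*6 = (38 + 78) - 6 = 116 - 6 = 110)
(E + R)*156 = (-15 + 110)*156 = 95*156 = 14820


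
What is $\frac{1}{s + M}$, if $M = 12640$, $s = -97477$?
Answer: $- \frac{1}{84837} \approx -1.1787 \cdot 10^{-5}$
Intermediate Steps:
$\frac{1}{s + M} = \frac{1}{-97477 + 12640} = \frac{1}{-84837} = - \frac{1}{84837}$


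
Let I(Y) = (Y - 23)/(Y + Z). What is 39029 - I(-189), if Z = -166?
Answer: 13855083/355 ≈ 39028.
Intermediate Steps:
I(Y) = (-23 + Y)/(-166 + Y) (I(Y) = (Y - 23)/(Y - 166) = (-23 + Y)/(-166 + Y))
39029 - I(-189) = 39029 - (-23 - 189)/(-166 - 189) = 39029 - (-212)/(-355) = 39029 - (-1)*(-212)/355 = 39029 - 1*212/355 = 39029 - 212/355 = 13855083/355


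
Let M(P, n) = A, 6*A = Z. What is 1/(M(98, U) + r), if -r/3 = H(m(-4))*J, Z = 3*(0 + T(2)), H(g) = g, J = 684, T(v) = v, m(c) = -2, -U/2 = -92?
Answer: 1/4105 ≈ 0.00024361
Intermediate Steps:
U = 184 (U = -2*(-92) = 184)
Z = 6 (Z = 3*(0 + 2) = 3*2 = 6)
A = 1 (A = (1/6)*6 = 1)
M(P, n) = 1
r = 4104 (r = -(-6)*684 = -3*(-1368) = 4104)
1/(M(98, U) + r) = 1/(1 + 4104) = 1/4105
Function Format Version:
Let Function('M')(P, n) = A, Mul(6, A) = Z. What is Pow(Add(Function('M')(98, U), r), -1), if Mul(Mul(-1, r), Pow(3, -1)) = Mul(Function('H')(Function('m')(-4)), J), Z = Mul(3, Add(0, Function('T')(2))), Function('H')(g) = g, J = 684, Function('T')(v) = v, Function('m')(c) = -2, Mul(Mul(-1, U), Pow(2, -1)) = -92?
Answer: Rational(1, 4105) ≈ 0.00024361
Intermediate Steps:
U = 184 (U = Mul(-2, -92) = 184)
Z = 6 (Z = Mul(3, Add(0, 2)) = Mul(3, 2) = 6)
A = 1 (A = Mul(Rational(1, 6), 6) = 1)
Function('M')(P, n) = 1
r = 4104 (r = Mul(-3, Mul(-2, 684)) = Mul(-3, -1368) = 4104)
Pow(Add(Function('M')(98, U), r), -1) = Pow(Add(1, 4104), -1) = Pow(4105, -1) = Rational(1, 4105)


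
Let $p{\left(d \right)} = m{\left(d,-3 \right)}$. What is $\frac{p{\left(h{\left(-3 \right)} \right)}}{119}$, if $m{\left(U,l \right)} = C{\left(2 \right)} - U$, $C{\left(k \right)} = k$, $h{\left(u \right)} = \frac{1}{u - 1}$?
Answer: $\frac{9}{476} \approx 0.018908$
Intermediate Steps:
$h{\left(u \right)} = \frac{1}{-1 + u}$
$m{\left(U,l \right)} = 2 - U$
$p{\left(d \right)} = 2 - d$
$\frac{p{\left(h{\left(-3 \right)} \right)}}{119} = \frac{2 - \frac{1}{-1 - 3}}{119} = \left(2 - \frac{1}{-4}\right) \frac{1}{119} = \left(2 - - \frac{1}{4}\right) \frac{1}{119} = \left(2 + \frac{1}{4}\right) \frac{1}{119} = \frac{9}{4} \cdot \frac{1}{119} = \frac{9}{476}$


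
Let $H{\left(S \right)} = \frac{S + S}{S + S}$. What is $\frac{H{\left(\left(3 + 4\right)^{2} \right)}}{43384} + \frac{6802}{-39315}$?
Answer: $- \frac{295058653}{1705641960} \approx -0.17299$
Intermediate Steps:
$H{\left(S \right)} = 1$ ($H{\left(S \right)} = \frac{2 S}{2 S} = 2 S \frac{1}{2 S} = 1$)
$\frac{H{\left(\left(3 + 4\right)^{2} \right)}}{43384} + \frac{6802}{-39315} = 1 \cdot \frac{1}{43384} + \frac{6802}{-39315} = 1 \cdot \frac{1}{43384} + 6802 \left(- \frac{1}{39315}\right) = \frac{1}{43384} - \frac{6802}{39315} = - \frac{295058653}{1705641960}$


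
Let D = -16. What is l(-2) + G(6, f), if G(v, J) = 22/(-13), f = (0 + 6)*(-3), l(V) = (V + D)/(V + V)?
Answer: 73/26 ≈ 2.8077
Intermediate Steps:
l(V) = (-16 + V)/(2*V) (l(V) = (V - 16)/(V + V) = (-16 + V)/((2*V)) = (-16 + V)*(1/(2*V)) = (-16 + V)/(2*V))
f = -18 (f = 6*(-3) = -18)
G(v, J) = -22/13 (G(v, J) = 22*(-1/13) = -22/13)
l(-2) + G(6, f) = (1/2)*(-16 - 2)/(-2) - 22/13 = (1/2)*(-1/2)*(-18) - 22/13 = 9/2 - 22/13 = 73/26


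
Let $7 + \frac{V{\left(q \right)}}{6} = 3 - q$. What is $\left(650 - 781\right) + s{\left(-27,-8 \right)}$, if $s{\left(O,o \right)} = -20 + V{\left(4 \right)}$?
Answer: $-199$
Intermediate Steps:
$V{\left(q \right)} = -24 - 6 q$ ($V{\left(q \right)} = -42 + 6 \left(3 - q\right) = -42 - \left(-18 + 6 q\right) = -24 - 6 q$)
$s{\left(O,o \right)} = -68$ ($s{\left(O,o \right)} = -20 - 48 = -68$)
$\left(650 - 781\right) + s{\left(-27,-8 \right)} = \left(650 - 781\right) - 68 = -131 - 68 = -199$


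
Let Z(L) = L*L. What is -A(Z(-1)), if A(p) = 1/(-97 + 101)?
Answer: -1/4 ≈ -0.25000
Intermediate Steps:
Z(L) = L**2
A(p) = 1/4
-A(Z(-1)) = -1*1/4 = -1/4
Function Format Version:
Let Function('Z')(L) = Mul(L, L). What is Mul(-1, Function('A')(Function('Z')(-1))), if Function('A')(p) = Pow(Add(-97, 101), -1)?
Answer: Rational(-1, 4) ≈ -0.25000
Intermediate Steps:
Function('Z')(L) = Pow(L, 2)
Function('A')(p) = Rational(1, 4) (Function('A')(p) = Pow(4, -1) = Rational(1, 4))
Mul(-1, Function('A')(Function('Z')(-1))) = Mul(-1, Rational(1, 4)) = Rational(-1, 4)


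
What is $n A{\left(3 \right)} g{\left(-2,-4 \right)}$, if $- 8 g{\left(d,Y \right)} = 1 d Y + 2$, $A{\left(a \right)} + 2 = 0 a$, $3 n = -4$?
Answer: $- \frac{10}{3} \approx -3.3333$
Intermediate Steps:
$n = - \frac{4}{3}$ ($n = \frac{1}{3} \left(-4\right) = - \frac{4}{3} \approx -1.3333$)
$A{\left(a \right)} = -2$ ($A{\left(a \right)} = -2 + 0 a = -2 + 0 = -2$)
$g{\left(d,Y \right)} = - \frac{1}{4} - \frac{Y d}{8}$ ($g{\left(d,Y \right)} = - \frac{1 d Y + 2}{8} = - \frac{d Y + 2}{8} = - \frac{Y d + 2}{8} = - \frac{2 + Y d}{8} = - \frac{1}{4} - \frac{Y d}{8}$)
$n A{\left(3 \right)} g{\left(-2,-4 \right)} = \left(- \frac{4}{3}\right) \left(-2\right) \left(- \frac{1}{4} - \left(- \frac{1}{2}\right) \left(-2\right)\right) = \frac{8 \left(- \frac{1}{4} - 1\right)}{3} = \frac{8}{3} \left(- \frac{5}{4}\right) = - \frac{10}{3}$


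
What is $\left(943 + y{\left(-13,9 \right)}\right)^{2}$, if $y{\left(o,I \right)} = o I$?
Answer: $682276$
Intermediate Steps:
$y{\left(o,I \right)} = I o$
$\left(943 + y{\left(-13,9 \right)}\right)^{2} = \left(943 + 9 \left(-13\right)\right)^{2} = \left(943 - 117\right)^{2} = 826^{2} = 682276$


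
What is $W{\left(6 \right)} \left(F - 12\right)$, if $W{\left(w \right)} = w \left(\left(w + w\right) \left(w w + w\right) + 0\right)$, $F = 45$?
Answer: $99792$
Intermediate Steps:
$W{\left(w \right)} = 2 w^{2} \left(w + w^{2}\right)$ ($W{\left(w \right)} = w \left(2 w \left(w^{2} + w\right) + 0\right) = w \left(2 w \left(w + w^{2}\right) + 0\right) = w 2 w \left(w + w^{2}\right) = 2 w^{2} \left(w + w^{2}\right)$)
$W{\left(6 \right)} \left(F - 12\right) = 2 \cdot 6^{3} \left(1 + 6\right) \left(45 - 12\right) = 2 \cdot 216 \cdot 7 \left(45 - 12\right) = 3024 \left(45 - 12\right) = 3024 \cdot 33 = 99792$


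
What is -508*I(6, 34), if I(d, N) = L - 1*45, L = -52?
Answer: 49276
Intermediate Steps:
I(d, N) = -97 (I(d, N) = -52 - 1*45 = -52 - 45 = -97)
-508*I(6, 34) = -508*(-97) = 49276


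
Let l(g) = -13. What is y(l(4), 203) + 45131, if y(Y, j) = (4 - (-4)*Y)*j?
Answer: 35387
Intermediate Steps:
y(Y, j) = j*(4 + 4*Y) (y(Y, j) = (4 + 4*Y)*j = j*(4 + 4*Y))
y(l(4), 203) + 45131 = 4*203*(1 - 13) + 45131 = 4*203*(-12) + 45131 = -9744 + 45131 = 35387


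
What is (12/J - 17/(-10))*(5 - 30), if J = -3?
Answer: 115/2 ≈ 57.500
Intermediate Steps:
(12/J - 17/(-10))*(5 - 30) = (12/(-3) - 17/(-10))*(5 - 30) = (12*(-1/3) - 17*(-1/10))*(-25) = (-4 + 17/10)*(-25) = -23/10*(-25) = 115/2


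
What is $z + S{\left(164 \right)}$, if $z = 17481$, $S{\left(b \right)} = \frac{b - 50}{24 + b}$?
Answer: $\frac{1643271}{94} \approx 17482.0$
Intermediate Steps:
$S{\left(b \right)} = \frac{-50 + b}{24 + b}$
$z + S{\left(164 \right)} = 17481 + \frac{-50 + 164}{24 + 164} = 17481 + \frac{1}{188} \cdot 114 = 17481 + \frac{57}{94} = \frac{1643271}{94}$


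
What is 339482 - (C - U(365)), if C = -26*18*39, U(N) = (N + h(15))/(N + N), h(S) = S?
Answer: 26114620/73 ≈ 3.5773e+5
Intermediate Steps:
U(N) = (15 + N)/(2*N) (U(N) = (N + 15)/(N + N) = (15 + N)/((2*N)) = (15 + N)*(1/(2*N)) = (15 + N)/(2*N))
C = -18252 (C = -468*39 = -18252)
339482 - (C - U(365)) = 339482 - (-18252 - (15 + 365)/(2*365)) = 339482 - (-18252 - 380/(2*365)) = 339482 - (-18252 - 1*38/73) = 339482 - (-18252 - 38/73) = 339482 - 1*(-1332434/73) = 339482 + 1332434/73 = 26114620/73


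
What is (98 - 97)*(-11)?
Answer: -11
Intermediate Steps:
(98 - 97)*(-11) = 1*(-11) = -11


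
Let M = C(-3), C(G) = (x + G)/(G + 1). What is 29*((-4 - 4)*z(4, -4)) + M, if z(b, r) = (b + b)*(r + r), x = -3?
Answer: 14851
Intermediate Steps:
z(b, r) = 4*b*r (z(b, r) = (2*b)*(2*r) = 4*b*r)
C(G) = (-3 + G)/(1 + G) (C(G) = (-3 + G)/(G + 1) = (-3 + G)/(1 + G))
M = 3 (M = (-3 - 3)/(1 - 3) = -6/(-2) = -1/2*(-6) = 3)
29*((-4 - 4)*z(4, -4)) + M = 29*((-4 - 4)*(4*4*(-4))) + 3 = 29*(-8*(-64)) + 3 = 29*512 + 3 = 14848 + 3 = 14851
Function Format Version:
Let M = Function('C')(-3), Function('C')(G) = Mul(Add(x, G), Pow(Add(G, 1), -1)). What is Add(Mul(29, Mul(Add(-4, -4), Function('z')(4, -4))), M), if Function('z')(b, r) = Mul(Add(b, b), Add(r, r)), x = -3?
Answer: 14851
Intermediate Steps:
Function('z')(b, r) = Mul(4, b, r) (Function('z')(b, r) = Mul(Mul(2, b), Mul(2, r)) = Mul(4, b, r))
Function('C')(G) = Mul(Pow(Add(1, G), -1), Add(-3, G)) (Function('C')(G) = Mul(Add(-3, G), Pow(Add(G, 1), -1)) = Mul(Add(-3, G), Pow(Add(1, G), -1)) = Mul(Pow(Add(1, G), -1), Add(-3, G)))
M = 3 (M = Mul(Pow(Add(1, -3), -1), Add(-3, -3)) = Mul(Pow(-2, -1), -6) = Mul(Rational(-1, 2), -6) = 3)
Add(Mul(29, Mul(Add(-4, -4), Function('z')(4, -4))), M) = Add(Mul(29, Mul(Add(-4, -4), Mul(4, 4, -4))), 3) = Add(Mul(29, Mul(-8, -64)), 3) = Add(Mul(29, 512), 3) = Add(14848, 3) = 14851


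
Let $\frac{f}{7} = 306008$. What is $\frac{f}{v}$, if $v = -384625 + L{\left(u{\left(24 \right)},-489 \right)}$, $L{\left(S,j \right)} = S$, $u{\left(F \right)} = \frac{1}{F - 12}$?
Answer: $- \frac{3672096}{659357} \approx -5.5692$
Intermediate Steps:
$u{\left(F \right)} = \frac{1}{-12 + F}$
$f = 2142056$ ($f = 7 \cdot 306008 = 2142056$)
$v = - \frac{4615499}{12}$ ($v = -384625 + \frac{1}{-12 + 24} = -384625 + \frac{1}{12} = - \frac{4615499}{12} \approx -3.8463 \cdot 10^{5}$)
$\frac{f}{v} = \frac{2142056}{- \frac{4615499}{12}} = 2142056 \left(- \frac{12}{4615499}\right) = - \frac{3672096}{659357}$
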